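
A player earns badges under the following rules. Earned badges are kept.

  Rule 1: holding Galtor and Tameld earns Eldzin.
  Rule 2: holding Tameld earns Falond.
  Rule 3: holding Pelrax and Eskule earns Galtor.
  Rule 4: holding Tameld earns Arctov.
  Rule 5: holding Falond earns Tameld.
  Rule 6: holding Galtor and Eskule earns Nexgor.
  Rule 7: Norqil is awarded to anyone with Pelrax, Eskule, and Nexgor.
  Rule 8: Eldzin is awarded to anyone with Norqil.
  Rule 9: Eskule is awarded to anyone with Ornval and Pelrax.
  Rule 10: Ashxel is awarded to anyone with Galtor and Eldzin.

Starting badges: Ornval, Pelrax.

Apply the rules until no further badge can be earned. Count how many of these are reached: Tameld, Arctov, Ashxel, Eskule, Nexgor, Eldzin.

4

With Ornval and Pelrax, Eskule is earned (Rule 9).
With Pelrax and Eskule, Galtor is earned (Rule 3).
With Galtor and Eskule, Nexgor is earned (Rule 6).
With Pelrax, Eskule, and Nexgor, Norqil is earned (Rule 7).
With Norqil, Eldzin is earned (Rule 8).
With Galtor and Eldzin, Ashxel is earned (Rule 10).
Tameld would need Falond (Rule 5), but Falond is never earned.
Arctov would need Tameld (Rule 4), but Tameld is never earned.
Ashxel: reached.
Eskule: reached.
Nexgor: reached.
Eldzin: reached.
Reached: Ashxel, Eskule, Nexgor, and Eldzin — 4 of the 6.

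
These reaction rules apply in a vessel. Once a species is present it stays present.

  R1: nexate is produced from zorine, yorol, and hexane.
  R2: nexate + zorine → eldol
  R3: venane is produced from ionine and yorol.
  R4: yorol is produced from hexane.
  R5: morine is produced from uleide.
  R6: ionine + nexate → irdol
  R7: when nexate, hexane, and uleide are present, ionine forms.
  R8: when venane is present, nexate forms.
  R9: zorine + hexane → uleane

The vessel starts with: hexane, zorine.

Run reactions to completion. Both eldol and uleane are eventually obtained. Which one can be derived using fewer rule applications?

uleane

uleane: zorine and hexane present → uleane forms (R9). [1 rule application]
eldol: hexane present → yorol forms (R4). zorine, yorol, and hexane present → nexate forms (R1). nexate and zorine present → eldol forms (R2). [3 rule applications]
uleane needs fewer.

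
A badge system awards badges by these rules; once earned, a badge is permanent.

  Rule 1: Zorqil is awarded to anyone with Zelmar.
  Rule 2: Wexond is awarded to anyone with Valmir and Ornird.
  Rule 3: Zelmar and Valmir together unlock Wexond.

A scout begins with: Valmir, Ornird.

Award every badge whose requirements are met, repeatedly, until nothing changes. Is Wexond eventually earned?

Yes

With Valmir and Ornird, Wexond is earned (Rule 2).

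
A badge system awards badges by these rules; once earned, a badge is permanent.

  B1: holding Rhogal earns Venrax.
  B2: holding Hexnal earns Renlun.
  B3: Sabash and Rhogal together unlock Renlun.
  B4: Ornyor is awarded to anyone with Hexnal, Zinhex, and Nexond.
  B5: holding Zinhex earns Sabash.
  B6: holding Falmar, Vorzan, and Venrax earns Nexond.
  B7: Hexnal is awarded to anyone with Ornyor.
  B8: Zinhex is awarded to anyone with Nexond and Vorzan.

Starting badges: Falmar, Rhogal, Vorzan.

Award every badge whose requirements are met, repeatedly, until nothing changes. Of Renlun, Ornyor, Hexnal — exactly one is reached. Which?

With Rhogal, Venrax is earned (B1).
With Falmar, Vorzan, and Venrax, Nexond is earned (B6).
With Nexond and Vorzan, Zinhex is earned (B8).
With Zinhex, Sabash is earned (B5).
With Sabash and Rhogal, Renlun is earned (B3).
Hexnal would need Ornyor (B7), but Ornyor is never earned. Ornyor would need Hexnal, Zinhex, and Nexond (B4), but Hexnal is never earned.

Renlun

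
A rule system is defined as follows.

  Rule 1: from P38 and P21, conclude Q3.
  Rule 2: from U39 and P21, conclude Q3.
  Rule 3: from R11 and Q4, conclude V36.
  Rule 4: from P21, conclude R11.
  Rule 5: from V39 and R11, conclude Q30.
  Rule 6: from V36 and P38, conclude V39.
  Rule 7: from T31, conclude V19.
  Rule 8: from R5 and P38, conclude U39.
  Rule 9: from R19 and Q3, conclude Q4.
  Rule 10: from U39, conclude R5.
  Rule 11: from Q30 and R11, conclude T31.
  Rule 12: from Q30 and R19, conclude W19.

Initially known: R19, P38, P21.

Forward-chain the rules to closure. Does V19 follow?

From P21, Rule 4 gives R11.
From P38 and P21, Rule 1 gives Q3.
R19 and Q3 hold, so Q4 follows (Rule 9).
From R11 and Q4, Rule 3 gives V36.
V36 and P38 hold, so V39 follows (Rule 6).
V39 and R11 hold, so Q30 follows (Rule 5).
Q30 and R11 hold, so T31 follows (Rule 11).
From T31, Rule 7 gives V19.

Yes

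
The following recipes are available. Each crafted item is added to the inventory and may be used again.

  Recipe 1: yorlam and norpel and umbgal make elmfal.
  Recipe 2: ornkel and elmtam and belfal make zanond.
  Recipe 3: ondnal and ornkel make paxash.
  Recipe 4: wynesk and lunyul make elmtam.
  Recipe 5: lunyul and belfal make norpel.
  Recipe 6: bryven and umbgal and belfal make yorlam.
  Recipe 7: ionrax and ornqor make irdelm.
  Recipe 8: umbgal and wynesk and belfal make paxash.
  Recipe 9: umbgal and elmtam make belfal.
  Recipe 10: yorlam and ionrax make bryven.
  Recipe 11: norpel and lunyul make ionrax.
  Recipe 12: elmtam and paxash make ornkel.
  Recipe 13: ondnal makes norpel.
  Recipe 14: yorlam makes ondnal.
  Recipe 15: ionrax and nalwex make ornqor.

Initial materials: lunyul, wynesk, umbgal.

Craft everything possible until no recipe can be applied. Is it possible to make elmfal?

elmfal would need yorlam, norpel, and umbgal (Recipe 1), but yorlam is never obtained.

No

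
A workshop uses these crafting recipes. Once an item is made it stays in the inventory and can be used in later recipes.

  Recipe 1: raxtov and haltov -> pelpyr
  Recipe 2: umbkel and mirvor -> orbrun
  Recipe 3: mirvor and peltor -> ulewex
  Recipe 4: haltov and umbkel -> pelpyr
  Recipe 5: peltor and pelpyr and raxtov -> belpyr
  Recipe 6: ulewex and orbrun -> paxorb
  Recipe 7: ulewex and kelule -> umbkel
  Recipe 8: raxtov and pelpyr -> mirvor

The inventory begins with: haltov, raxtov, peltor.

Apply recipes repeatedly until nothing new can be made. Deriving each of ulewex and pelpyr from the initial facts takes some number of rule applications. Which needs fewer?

pelpyr

pelpyr: Using Recipe 1, raxtov and haltov make pelpyr. [1 rule application]
ulewex: raxtov and haltov -> pelpyr (Recipe 1). Using Recipe 8, raxtov and pelpyr make mirvor. Using Recipe 3, mirvor and peltor make ulewex. [3 rule applications]
pelpyr needs fewer.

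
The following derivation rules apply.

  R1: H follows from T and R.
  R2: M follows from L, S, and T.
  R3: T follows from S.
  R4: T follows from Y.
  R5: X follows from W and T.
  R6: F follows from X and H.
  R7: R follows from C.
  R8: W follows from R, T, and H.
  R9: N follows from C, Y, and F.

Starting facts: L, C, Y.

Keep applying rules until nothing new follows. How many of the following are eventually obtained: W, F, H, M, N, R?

From C, R7 gives R.
Y holds, so T follows (R4).
T and R hold, so H follows (R1).
R, T, and H hold, so W follows (R8).
W and T hold, so X follows (R5).
X and H hold, so F follows (R6).
From C, Y, and F, R9 gives N.
W: reached.
F: reached.
H: reached.
M would need L, S, and T (R2), but S is never established.
N: reached.
R: reached.
Reached: W, F, H, N, and R — 5 of the 6.

5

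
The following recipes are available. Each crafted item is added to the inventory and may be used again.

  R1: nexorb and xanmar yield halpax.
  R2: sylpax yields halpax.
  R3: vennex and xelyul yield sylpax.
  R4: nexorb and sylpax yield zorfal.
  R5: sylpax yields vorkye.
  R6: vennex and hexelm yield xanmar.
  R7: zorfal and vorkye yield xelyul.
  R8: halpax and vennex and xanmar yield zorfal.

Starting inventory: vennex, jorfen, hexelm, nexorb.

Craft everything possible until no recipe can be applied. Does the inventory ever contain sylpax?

No

sylpax would need vennex and xelyul (R3), but xelyul is never obtained.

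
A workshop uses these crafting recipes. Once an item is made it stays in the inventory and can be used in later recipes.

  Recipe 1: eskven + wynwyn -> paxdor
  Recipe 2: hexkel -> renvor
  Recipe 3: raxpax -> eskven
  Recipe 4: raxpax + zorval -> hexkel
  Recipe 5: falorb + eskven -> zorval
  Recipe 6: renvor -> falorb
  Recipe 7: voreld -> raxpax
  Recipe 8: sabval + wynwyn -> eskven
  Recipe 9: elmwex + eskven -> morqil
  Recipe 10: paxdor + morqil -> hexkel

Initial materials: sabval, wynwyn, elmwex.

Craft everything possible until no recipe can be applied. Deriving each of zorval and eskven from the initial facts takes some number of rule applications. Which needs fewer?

eskven: Using Recipe 8, sabval and wynwyn make eskven. [1 rule application]
zorval: Using Recipe 8, sabval and wynwyn make eskven. elmwex + eskven -> morqil (Recipe 9). eskven + wynwyn -> paxdor (Recipe 1). Using Recipe 10, paxdor and morqil make hexkel. hexkel -> renvor (Recipe 2). renvor -> falorb (Recipe 6). Using Recipe 5, falorb and eskven make zorval. [7 rule applications]
eskven needs fewer.

eskven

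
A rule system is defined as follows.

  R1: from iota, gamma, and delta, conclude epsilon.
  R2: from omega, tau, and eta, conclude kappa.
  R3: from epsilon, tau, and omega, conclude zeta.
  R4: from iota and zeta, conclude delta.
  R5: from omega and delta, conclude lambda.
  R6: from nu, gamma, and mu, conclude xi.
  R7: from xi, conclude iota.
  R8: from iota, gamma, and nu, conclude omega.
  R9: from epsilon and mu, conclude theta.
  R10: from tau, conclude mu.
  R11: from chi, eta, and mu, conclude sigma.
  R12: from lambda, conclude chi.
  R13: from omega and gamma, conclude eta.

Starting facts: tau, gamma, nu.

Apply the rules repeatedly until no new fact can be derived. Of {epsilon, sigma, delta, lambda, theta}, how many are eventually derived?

0

epsilon would need iota, gamma, and delta (R1), but delta is never established.
sigma would need chi, eta, and mu (R11), but chi is never established.
delta would need iota and zeta (R4), but zeta is never established.
lambda would need omega and delta (R5), but delta is never established.
theta would need epsilon and mu (R9), but epsilon is never established.
None of the 5 are reached.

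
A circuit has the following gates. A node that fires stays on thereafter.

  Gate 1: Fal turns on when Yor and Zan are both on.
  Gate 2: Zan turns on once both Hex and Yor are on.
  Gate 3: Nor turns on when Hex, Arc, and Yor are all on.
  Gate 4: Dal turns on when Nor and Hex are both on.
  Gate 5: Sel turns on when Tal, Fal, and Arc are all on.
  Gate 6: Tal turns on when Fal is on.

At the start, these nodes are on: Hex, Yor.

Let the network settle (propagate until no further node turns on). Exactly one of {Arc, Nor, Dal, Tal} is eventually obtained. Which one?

Gate 2: Hex and Yor on → Zan on.
Yor and Zan are on, so Fal turns on (Gate 1).
Gate 6: Fal on → Tal on.
Dal would need Nor and Hex (Gate 4), but Nor never turns on. Nor would need Hex, Arc, and Yor (Gate 3), but Arc never turns on. No rule produces Arc, and it is not given.

Tal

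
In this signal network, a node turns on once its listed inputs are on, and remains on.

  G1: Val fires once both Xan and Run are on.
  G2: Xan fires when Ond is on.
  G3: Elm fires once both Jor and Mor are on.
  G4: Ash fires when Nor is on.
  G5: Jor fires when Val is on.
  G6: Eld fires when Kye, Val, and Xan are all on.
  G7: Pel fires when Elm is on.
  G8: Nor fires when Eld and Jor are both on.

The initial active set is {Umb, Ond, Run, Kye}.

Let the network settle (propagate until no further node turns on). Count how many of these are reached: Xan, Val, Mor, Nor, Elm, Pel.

Ond is on, so Xan fires (G2).
G1: Xan and Run on → Val on.
Kye, Val, and Xan are on, so Eld fires (G6).
Val is on, so Jor fires (G5).
G8: Eld and Jor on → Nor on.
Xan: reached.
Val: reached.
No rule produces Mor, and it is not given.
Nor: reached.
Elm would need Jor and Mor (G3), but Mor never turns on.
Pel would need Elm (G7), but Elm never turns on.
Reached: Xan, Val, and Nor — 3 of the 6.

3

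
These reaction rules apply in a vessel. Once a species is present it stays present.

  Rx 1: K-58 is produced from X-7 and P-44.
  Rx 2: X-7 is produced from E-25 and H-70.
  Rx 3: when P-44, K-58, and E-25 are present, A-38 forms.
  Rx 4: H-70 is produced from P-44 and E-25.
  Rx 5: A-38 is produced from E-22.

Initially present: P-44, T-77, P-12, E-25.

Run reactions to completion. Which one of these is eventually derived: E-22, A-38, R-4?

A-38

P-44 and E-25 present → H-70 forms (Rx 4).
E-25 and H-70 present → X-7 forms (Rx 2).
X-7 and P-44 present → K-58 forms (Rx 1).
P-44, K-58, and E-25 present → A-38 forms (Rx 3).
No rule produces E-22, and it is not given. No rule produces R-4, and it is not given.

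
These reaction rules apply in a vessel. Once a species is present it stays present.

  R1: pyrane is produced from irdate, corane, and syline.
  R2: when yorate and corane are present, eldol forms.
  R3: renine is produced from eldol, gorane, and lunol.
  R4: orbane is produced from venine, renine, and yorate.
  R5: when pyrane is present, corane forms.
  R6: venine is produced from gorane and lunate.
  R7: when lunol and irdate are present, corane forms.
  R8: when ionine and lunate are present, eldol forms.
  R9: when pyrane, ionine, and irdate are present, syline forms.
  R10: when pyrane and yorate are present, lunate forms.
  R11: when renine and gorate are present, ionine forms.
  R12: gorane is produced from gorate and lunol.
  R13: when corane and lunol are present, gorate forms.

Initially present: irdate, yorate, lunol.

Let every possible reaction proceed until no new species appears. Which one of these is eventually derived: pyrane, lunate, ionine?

lunol and irdate present → corane forms (R7).
yorate and corane present → eldol forms (R2).
corane and lunol present → gorate forms (R13).
gorate and lunol present → gorane forms (R12).
eldol, gorane, and lunol present → renine forms (R3).
renine and gorate present → ionine forms (R11).
lunate would need pyrane and yorate (R10), but pyrane never forms. pyrane would need irdate, corane, and syline (R1), but syline never forms.

ionine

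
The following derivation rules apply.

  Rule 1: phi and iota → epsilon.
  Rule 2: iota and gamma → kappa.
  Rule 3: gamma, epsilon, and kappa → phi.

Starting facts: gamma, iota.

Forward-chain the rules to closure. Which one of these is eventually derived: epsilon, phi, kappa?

iota and gamma hold, so kappa follows (Rule 2).
phi would need gamma, epsilon, and kappa (Rule 3), but epsilon is never established. epsilon would need phi and iota (Rule 1), but phi is never established.

kappa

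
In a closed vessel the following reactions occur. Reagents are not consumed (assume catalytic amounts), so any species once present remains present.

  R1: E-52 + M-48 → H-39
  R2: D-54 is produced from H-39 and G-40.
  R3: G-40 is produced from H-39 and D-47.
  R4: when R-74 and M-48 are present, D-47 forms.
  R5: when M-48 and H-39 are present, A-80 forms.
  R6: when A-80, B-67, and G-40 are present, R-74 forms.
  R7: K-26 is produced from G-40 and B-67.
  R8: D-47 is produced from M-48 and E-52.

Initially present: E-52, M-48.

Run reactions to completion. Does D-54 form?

E-52 and M-48 present → H-39 forms (R1).
M-48 and E-52 present → D-47 forms (R8).
H-39 and D-47 present → G-40 forms (R3).
H-39 and G-40 present → D-54 forms (R2).

Yes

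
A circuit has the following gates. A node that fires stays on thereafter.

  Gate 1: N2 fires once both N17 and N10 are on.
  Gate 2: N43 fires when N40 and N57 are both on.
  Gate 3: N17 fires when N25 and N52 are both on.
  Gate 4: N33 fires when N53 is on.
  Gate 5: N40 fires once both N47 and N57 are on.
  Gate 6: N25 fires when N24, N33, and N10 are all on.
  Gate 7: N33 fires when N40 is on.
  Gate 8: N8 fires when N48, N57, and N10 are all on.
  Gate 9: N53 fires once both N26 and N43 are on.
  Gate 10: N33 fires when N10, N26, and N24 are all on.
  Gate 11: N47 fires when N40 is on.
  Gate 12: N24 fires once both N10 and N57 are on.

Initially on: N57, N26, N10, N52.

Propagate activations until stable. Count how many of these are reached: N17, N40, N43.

N10 and N57 are on, so N24 fires (Gate 12).
N10, N26, and N24 are on, so N33 fires (Gate 10).
N24, N33, and N10 are on, so N25 fires (Gate 6).
N25 and N52 are on, so N17 fires (Gate 3).
N17: reached.
N40 would need N47 and N57 (Gate 5), but N47 never turns on.
N43 would need N40 and N57 (Gate 2), but N40 never turns on.
Reached: N17 — 1 of the 3.

1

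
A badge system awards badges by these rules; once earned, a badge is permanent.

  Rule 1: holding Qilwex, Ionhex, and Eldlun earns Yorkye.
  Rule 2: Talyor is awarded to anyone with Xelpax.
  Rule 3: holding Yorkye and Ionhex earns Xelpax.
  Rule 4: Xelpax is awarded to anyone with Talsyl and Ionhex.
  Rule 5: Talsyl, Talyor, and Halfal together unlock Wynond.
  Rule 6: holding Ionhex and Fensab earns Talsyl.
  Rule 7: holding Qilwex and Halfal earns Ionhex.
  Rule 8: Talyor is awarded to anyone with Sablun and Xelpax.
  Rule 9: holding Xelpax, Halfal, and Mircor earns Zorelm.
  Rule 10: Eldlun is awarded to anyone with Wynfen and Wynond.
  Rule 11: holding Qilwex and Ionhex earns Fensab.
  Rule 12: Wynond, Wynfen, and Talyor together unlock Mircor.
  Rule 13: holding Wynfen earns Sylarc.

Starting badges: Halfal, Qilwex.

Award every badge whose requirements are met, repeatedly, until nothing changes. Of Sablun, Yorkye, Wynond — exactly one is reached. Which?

Wynond

With Qilwex and Halfal, Ionhex is earned (Rule 7).
With Qilwex and Ionhex, Fensab is earned (Rule 11).
With Ionhex and Fensab, Talsyl is earned (Rule 6).
With Talsyl and Ionhex, Xelpax is earned (Rule 4).
With Xelpax, Talyor is earned (Rule 2).
With Talsyl, Talyor, and Halfal, Wynond is earned (Rule 5).
Yorkye would need Qilwex, Ionhex, and Eldlun (Rule 1), but Eldlun is never earned. No rule produces Sablun, and it is not given.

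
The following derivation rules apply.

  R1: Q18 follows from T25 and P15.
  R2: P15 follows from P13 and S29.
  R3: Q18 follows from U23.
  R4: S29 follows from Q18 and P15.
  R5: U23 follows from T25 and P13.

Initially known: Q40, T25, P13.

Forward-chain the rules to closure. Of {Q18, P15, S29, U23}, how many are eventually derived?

2

From T25 and P13, R5 gives U23.
From U23, R3 gives Q18.
Q18: reached.
P15 would need P13 and S29 (R2), but S29 is never established.
S29 would need Q18 and P15 (R4), but P15 is never established.
U23: reached.
Reached: Q18 and U23 — 2 of the 4.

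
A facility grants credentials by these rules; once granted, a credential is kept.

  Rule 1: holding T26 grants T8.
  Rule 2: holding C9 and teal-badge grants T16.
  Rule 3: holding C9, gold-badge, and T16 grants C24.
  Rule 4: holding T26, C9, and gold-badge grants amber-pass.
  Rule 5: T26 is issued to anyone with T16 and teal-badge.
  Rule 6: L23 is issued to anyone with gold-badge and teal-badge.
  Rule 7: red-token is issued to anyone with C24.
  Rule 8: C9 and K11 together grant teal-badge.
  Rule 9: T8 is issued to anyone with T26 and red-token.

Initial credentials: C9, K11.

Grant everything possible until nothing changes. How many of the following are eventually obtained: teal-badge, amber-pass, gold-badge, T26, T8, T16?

Holding C9 and K11 grants teal-badge (Rule 8).
Holding C9 and teal-badge grants T16 (Rule 2).
Holding T16 and teal-badge grants T26 (Rule 5).
Holding T26 grants T8 (Rule 1).
teal-badge: reached.
amber-pass would need T26, C9, and gold-badge (Rule 4), but gold-badge is never granted.
No rule produces gold-badge, and it is not given.
T26: reached.
T8: reached.
T16: reached.
Reached: teal-badge, T26, T8, and T16 — 4 of the 6.

4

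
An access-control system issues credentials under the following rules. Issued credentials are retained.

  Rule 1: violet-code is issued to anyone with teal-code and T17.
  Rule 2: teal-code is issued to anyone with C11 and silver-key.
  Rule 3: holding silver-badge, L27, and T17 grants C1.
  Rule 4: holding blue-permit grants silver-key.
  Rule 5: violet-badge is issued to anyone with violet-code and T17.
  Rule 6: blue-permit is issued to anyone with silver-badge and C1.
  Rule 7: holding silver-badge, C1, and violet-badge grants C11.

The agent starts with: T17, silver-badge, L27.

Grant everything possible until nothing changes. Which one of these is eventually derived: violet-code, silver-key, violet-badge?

silver-key

Holding silver-badge, L27, and T17 grants C1 (Rule 3).
Holding silver-badge and C1 grants blue-permit (Rule 6).
Holding blue-permit grants silver-key (Rule 4).
violet-badge would need violet-code and T17 (Rule 5), but violet-code is never granted. violet-code would need teal-code and T17 (Rule 1), but teal-code is never granted.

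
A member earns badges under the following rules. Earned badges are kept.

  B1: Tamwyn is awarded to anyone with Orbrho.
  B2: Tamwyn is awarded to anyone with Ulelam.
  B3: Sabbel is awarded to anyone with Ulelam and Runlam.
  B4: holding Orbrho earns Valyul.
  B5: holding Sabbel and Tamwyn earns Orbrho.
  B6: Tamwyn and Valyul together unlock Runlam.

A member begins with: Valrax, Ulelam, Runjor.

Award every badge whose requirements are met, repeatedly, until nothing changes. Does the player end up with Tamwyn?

With Ulelam, Tamwyn is earned (B2).

Yes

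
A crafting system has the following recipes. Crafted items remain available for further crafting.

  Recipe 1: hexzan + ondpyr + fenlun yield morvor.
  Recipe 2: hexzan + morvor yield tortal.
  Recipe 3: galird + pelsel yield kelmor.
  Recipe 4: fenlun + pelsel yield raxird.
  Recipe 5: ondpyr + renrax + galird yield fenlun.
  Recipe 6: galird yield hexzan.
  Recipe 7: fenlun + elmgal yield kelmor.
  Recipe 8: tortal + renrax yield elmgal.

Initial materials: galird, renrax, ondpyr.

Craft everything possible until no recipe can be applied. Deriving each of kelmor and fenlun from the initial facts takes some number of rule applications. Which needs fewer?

fenlun: ondpyr + renrax + galird → fenlun (Recipe 5). [1 rule application]
kelmor: Using Recipe 5, ondpyr, renrax, and galird make fenlun. galird → hexzan (Recipe 6). Using Recipe 1, hexzan, ondpyr, and fenlun make morvor. Using Recipe 2, hexzan and morvor make tortal. tortal + renrax → elmgal (Recipe 8). fenlun + elmgal → kelmor (Recipe 7). [6 rule applications]
fenlun needs fewer.

fenlun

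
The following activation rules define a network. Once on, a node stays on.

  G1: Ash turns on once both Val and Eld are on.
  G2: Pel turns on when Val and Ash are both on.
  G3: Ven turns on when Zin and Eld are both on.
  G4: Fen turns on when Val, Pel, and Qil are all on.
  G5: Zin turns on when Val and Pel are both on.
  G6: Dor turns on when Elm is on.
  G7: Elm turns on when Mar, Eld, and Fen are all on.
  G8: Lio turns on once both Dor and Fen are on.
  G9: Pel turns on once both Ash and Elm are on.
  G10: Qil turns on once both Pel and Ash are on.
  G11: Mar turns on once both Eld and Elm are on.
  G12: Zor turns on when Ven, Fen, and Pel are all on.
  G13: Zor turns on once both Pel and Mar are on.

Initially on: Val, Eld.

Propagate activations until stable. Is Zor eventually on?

Yes

Val and Eld are on, so Ash turns on (G1).
G2: Val and Ash on → Pel on.
Pel and Ash are on, so Qil turns on (G10).
G5: Val and Pel on → Zin on.
Val, Pel, and Qil are on, so Fen turns on (G4).
Zin and Eld are on, so Ven turns on (G3).
Ven, Fen, and Pel are on, so Zor turns on (G12).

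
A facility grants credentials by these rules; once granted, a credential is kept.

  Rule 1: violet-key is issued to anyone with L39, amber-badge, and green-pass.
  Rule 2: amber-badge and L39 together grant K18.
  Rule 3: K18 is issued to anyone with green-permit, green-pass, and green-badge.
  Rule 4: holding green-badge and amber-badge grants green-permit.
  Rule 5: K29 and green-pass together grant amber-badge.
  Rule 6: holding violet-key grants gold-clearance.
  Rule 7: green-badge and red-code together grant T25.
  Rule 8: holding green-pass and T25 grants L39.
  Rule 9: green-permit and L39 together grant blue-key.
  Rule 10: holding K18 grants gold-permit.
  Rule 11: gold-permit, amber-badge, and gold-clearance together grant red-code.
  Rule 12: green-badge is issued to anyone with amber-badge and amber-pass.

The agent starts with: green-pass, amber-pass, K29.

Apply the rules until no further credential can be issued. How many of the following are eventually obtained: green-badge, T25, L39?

1

Holding K29 and green-pass grants amber-badge (Rule 5).
Holding amber-badge and amber-pass grants green-badge (Rule 12).
green-badge: reached.
T25 would need green-badge and red-code (Rule 7), but red-code is never granted.
L39 would need green-pass and T25 (Rule 8), but T25 is never granted.
Reached: green-badge — 1 of the 3.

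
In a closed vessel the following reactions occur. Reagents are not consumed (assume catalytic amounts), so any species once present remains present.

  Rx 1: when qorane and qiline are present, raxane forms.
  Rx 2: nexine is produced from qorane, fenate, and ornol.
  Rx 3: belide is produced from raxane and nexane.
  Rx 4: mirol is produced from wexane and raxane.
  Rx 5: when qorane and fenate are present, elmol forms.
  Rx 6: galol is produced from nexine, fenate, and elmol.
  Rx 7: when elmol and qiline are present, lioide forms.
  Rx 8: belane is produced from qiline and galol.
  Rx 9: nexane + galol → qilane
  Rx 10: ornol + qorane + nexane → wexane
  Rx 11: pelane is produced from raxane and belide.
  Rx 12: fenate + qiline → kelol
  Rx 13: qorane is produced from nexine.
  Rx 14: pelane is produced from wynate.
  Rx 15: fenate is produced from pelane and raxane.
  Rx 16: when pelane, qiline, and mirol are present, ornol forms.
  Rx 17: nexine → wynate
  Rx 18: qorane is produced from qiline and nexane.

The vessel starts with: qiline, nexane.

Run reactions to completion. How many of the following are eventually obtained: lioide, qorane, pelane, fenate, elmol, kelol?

6

qiline and nexane present → qorane forms (Rx 18).
qorane and qiline present → raxane forms (Rx 1).
raxane and nexane present → belide forms (Rx 3).
raxane and belide present → pelane forms (Rx 11).
pelane and raxane present → fenate forms (Rx 15).
qorane and fenate present → elmol forms (Rx 5).
fenate and qiline present → kelol forms (Rx 12).
elmol and qiline present → lioide forms (Rx 7).
lioide: reached.
qorane: reached.
pelane: reached.
fenate: reached.
elmol: reached.
kelol: reached.
All 6 are reached.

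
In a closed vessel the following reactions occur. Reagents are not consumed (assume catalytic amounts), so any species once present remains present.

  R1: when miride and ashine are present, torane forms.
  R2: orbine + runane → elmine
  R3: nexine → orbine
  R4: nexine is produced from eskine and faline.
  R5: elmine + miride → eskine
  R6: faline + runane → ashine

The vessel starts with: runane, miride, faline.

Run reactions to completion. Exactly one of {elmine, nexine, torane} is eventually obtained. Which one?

torane

faline and runane present → ashine forms (R6).
miride and ashine present → torane forms (R1).
nexine would need eskine and faline (R4), but eskine never forms. elmine would need orbine and runane (R2), but orbine never forms.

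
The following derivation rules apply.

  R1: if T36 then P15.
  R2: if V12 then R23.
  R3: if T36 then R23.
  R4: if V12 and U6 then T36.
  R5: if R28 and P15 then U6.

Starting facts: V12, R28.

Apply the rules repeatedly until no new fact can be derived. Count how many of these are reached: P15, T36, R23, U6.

1

From V12, R2 gives R23.
P15 would need T36 (R1), but T36 is never established.
T36 would need V12 and U6 (R4), but U6 is never established.
R23: reached.
U6 would need R28 and P15 (R5), but P15 is never established.
Reached: R23 — 1 of the 4.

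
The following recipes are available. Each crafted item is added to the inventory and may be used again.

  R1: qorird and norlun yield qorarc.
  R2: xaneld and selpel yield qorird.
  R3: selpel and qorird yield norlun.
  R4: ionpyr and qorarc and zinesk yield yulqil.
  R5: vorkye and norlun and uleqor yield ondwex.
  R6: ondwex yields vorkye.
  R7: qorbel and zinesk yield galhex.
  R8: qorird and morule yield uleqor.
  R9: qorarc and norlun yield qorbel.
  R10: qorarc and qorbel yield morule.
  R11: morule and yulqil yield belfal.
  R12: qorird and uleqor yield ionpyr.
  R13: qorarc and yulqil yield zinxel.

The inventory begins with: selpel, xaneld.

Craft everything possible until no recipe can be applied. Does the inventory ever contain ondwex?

No

ondwex would need vorkye, norlun, and uleqor (R5), but vorkye is never obtained.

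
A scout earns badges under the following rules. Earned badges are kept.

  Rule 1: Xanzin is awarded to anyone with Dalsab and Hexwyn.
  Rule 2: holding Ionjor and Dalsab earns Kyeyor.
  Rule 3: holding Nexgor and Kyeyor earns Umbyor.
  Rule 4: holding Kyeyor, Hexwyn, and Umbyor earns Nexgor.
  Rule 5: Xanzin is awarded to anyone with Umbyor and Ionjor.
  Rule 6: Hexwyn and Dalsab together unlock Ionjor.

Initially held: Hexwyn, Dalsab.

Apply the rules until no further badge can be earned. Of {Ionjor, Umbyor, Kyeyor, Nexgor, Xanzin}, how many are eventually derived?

With Dalsab and Hexwyn, Xanzin is earned (Rule 1).
With Hexwyn and Dalsab, Ionjor is earned (Rule 6).
With Ionjor and Dalsab, Kyeyor is earned (Rule 2).
Ionjor: reached.
Umbyor would need Nexgor and Kyeyor (Rule 3), but Nexgor is never earned.
Kyeyor: reached.
Nexgor would need Kyeyor, Hexwyn, and Umbyor (Rule 4), but Umbyor is never earned.
Xanzin: reached.
Reached: Ionjor, Kyeyor, and Xanzin — 3 of the 5.

3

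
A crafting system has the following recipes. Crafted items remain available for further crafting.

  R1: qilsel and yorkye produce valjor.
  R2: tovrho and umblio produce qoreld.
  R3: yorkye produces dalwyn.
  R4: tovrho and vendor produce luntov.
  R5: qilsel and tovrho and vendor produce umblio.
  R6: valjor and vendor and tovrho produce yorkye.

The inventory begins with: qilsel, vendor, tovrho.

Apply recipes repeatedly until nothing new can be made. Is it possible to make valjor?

No

valjor would need qilsel and yorkye (R1), but yorkye is never obtained.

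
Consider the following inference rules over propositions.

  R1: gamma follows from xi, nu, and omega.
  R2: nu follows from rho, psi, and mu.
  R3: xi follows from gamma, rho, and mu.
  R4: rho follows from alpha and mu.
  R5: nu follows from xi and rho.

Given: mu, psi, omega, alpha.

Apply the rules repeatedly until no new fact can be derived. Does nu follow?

Yes

alpha and mu hold, so rho follows (R4).
From rho, psi, and mu, R2 gives nu.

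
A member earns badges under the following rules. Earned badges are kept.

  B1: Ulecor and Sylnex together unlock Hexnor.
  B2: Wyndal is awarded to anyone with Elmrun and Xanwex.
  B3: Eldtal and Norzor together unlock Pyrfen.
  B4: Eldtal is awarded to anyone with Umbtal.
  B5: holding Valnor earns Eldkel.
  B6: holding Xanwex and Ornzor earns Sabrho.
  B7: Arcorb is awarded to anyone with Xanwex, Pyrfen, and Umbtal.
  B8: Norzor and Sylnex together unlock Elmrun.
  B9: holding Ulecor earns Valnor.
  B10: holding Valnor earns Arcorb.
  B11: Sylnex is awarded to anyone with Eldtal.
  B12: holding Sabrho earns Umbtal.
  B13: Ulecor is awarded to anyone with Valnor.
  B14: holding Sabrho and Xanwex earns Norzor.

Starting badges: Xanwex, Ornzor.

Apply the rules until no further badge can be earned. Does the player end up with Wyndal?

Yes

With Xanwex and Ornzor, Sabrho is earned (B6).
With Sabrho and Xanwex, Norzor is earned (B14).
With Sabrho, Umbtal is earned (B12).
With Umbtal, Eldtal is earned (B4).
With Eldtal, Sylnex is earned (B11).
With Norzor and Sylnex, Elmrun is earned (B8).
With Elmrun and Xanwex, Wyndal is earned (B2).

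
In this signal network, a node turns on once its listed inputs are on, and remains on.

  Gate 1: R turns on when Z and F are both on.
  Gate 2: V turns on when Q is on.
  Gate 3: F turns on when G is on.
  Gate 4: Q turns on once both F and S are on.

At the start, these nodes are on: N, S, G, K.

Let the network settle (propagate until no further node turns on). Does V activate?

Yes

G is on, so F turns on (Gate 3).
F and S are on, so Q turns on (Gate 4).
Q is on, so V turns on (Gate 2).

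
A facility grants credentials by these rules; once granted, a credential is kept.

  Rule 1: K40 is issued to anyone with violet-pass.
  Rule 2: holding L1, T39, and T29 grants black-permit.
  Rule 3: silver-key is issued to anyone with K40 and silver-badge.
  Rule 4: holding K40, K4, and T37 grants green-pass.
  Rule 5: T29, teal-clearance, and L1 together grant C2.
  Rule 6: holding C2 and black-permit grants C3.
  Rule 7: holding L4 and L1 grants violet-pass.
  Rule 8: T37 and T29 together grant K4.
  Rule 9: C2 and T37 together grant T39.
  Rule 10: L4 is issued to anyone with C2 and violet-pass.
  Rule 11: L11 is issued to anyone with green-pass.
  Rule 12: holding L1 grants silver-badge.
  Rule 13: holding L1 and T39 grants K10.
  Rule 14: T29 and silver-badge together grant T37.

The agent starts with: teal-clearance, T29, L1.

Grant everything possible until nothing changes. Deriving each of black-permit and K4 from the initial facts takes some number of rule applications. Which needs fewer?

K4: Holding L1 grants silver-badge (Rule 12). Holding T29 and silver-badge grants T37 (Rule 14). Holding T37 and T29 grants K4 (Rule 8). [3 rule applications]
black-permit: Holding T29, teal-clearance, and L1 grants C2 (Rule 5). Holding L1 grants silver-badge (Rule 12). Holding T29 and silver-badge grants T37 (Rule 14). Holding C2 and T37 grants T39 (Rule 9). Holding L1, T39, and T29 grants black-permit (Rule 2). [5 rule applications]
K4 needs fewer.

K4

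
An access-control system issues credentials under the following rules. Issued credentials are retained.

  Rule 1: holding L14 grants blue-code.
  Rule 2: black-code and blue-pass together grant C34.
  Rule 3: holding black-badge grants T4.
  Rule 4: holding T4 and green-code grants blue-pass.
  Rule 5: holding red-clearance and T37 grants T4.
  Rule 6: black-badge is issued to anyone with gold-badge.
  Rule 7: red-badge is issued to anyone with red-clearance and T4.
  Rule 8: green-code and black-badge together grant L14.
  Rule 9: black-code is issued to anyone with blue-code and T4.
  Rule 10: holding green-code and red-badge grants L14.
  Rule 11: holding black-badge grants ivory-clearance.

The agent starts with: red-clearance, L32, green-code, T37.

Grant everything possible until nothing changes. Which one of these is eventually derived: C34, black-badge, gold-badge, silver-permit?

Holding red-clearance and T37 grants T4 (Rule 5).
Holding T4 and green-code grants blue-pass (Rule 4).
Holding red-clearance and T4 grants red-badge (Rule 7).
Holding green-code and red-badge grants L14 (Rule 10).
Holding L14 grants blue-code (Rule 1).
Holding blue-code and T4 grants black-code (Rule 9).
Holding black-code and blue-pass grants C34 (Rule 2).
black-badge would need gold-badge (Rule 6), but gold-badge is never granted. No rule produces gold-badge, and it is not given. No rule produces silver-permit, and it is not given.

C34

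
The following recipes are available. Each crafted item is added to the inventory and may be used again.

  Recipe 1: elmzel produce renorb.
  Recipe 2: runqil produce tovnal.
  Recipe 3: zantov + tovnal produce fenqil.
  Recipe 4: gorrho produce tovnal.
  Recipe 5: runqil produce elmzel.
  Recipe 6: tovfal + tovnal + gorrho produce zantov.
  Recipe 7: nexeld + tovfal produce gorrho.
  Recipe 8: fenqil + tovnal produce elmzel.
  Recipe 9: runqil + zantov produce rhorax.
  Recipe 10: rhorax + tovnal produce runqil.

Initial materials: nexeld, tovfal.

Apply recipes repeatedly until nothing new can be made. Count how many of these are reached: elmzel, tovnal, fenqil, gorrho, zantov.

Using Recipe 7, nexeld and tovfal make gorrho.
gorrho → tovnal (Recipe 4).
Using Recipe 6, tovfal, tovnal, and gorrho make zantov.
Using Recipe 3, zantov and tovnal make fenqil.
Using Recipe 8, fenqil and tovnal make elmzel.
elmzel: reached.
tovnal: reached.
fenqil: reached.
gorrho: reached.
zantov: reached.
All 5 are reached.

5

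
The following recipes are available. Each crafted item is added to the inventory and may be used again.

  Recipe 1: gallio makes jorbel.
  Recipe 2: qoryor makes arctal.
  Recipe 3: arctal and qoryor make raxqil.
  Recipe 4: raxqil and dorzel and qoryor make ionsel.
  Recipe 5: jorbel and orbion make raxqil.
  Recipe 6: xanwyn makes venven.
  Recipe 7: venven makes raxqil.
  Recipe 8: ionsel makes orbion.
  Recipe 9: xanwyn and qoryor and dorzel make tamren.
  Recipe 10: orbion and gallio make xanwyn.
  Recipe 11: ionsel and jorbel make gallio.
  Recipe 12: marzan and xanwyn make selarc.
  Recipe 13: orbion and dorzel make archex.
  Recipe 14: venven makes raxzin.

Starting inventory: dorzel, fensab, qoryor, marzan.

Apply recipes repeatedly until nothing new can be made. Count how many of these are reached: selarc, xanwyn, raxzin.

0

selarc would need marzan and xanwyn (Recipe 12), but xanwyn is never obtained.
xanwyn would need orbion and gallio (Recipe 10), but gallio is never obtained.
raxzin would need venven (Recipe 14), but venven is never obtained.
None of the 3 are reached.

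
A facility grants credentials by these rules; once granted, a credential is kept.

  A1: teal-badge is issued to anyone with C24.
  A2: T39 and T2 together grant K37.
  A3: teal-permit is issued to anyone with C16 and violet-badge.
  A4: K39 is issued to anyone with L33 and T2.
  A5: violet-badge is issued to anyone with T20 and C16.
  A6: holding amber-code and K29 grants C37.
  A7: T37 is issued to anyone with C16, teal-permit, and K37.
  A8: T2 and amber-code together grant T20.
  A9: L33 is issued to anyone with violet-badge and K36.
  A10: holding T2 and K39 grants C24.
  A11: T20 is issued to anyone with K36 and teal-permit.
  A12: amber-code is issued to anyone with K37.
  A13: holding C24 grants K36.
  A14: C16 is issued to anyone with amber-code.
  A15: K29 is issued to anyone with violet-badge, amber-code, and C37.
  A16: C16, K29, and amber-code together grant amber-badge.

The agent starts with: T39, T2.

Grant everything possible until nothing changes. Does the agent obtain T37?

Holding T39 and T2 grants K37 (A2).
Holding K37 grants amber-code (A12).
Holding T2 and amber-code grants T20 (A8).
Holding amber-code grants C16 (A14).
Holding T20 and C16 grants violet-badge (A5).
Holding C16 and violet-badge grants teal-permit (A3).
Holding C16, teal-permit, and K37 grants T37 (A7).

Yes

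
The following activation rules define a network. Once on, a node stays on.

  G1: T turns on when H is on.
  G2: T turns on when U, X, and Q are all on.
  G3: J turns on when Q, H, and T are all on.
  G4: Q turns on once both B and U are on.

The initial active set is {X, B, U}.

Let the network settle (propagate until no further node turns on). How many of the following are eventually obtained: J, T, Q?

2

G4: B and U on → Q on.
U, X, and Q are on, so T turns on (G2).
J would need Q, H, and T (G3), but H never turns on.
T: reached.
Q: reached.
Reached: T and Q — 2 of the 3.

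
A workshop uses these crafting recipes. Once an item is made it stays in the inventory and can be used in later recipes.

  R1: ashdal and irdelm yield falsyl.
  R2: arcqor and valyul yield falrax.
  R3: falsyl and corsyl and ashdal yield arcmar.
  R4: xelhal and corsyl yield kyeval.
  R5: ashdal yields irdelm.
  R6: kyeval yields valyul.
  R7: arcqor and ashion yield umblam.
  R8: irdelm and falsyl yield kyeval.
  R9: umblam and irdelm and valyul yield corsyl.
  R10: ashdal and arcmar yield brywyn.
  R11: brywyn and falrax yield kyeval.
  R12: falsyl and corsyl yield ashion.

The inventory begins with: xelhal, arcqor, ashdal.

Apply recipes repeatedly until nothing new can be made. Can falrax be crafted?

Yes

Using R5, ashdal makes irdelm.
ashdal and irdelm → falsyl (R1).
Using R8, irdelm and falsyl make kyeval.
kyeval → valyul (R6).
arcqor and valyul → falrax (R2).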